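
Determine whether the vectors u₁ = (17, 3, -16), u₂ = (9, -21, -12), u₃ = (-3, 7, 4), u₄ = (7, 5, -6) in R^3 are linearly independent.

There are 4 vectors in a 3-dimensional space, so they cannot be linearly independent.

linearly dependent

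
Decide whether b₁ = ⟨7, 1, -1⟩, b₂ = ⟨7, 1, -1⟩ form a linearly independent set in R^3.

linearly dependent

Two of the vectors are equal, giving an immediate dependence.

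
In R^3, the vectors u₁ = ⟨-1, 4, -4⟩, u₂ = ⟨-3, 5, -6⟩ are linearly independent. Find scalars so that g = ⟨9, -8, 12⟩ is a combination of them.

Solve the system with u₁, u₂ as columns and g as the right-hand side.
Back-substitution yields (α₁, α₂) = (3, -4).

g = 3u₁ - 4u₂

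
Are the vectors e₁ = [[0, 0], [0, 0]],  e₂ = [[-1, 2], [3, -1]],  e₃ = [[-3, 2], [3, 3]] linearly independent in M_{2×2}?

Take coordinates with respect to the standard basis {E₁₁, E₁₂, E₂₁, E₂₂}.
One of the vectors is the zero vector, so the set is linearly dependent.

linearly dependent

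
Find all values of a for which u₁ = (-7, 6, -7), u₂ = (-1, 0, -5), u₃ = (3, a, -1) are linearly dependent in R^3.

a = -24/7

Dependence holds iff the 3×3 matrix [u₁ u₂ u₃] is singular.
Cofactor expansion gives det = -28*a - 96.
This vanishes exactly when a = -24/7.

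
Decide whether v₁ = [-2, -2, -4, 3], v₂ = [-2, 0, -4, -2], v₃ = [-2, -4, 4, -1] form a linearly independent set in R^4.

linearly independent

Place the vectors as rows of a 3×4 matrix and reduce to echelon form.
The reduction yields 3 nonzero rows, so the rank is 3.
Since rank = 3 (the number of vectors), the set is linearly independent.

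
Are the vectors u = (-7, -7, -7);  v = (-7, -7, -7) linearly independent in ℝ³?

Place the vectors as rows of a 2×3 matrix and reduce to echelon form.
The reduction yields 1 nonzero row, so the rank is 1.
Since rank 1 < 2, the set is linearly dependent.
Indeed u - v = 0.

linearly dependent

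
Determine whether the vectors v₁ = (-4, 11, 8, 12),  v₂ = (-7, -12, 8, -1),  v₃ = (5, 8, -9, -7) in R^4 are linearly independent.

Row-reduce the matrix whose columns are v₁, v₂, v₃.
The reduction yields 3 nonzero rows, so the rank is 3.
Since rank = 3 (the number of vectors), the set is linearly independent.

linearly independent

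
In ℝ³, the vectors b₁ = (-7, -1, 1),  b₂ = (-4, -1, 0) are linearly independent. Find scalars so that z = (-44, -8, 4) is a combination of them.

Set up the augmented matrix [b₁ | b₂ | z] and row-reduce.
The system has the unique solution (a₁, a₂) = (4, 4).

z = 4b₁ + 4b₂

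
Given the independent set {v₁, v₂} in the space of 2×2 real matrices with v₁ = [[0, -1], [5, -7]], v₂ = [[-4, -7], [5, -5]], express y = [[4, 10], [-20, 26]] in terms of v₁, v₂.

Take coordinate vectors relative to {E₁₁, E₁₂, E₂₁, E₂₂}.
Solve the system with v₁, v₂ as columns and y as the right-hand side.
Back-substitution yields (c₁, c₂) = (-3, -1).

y = -3v₁ - v₂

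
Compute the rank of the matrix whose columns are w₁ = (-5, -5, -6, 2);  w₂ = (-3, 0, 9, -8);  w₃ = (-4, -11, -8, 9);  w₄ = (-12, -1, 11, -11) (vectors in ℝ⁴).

Form the matrix with w₁, w₂, w₃, w₄ as columns and reduce.
Exactly 4 pivots survive; hence the rank is 4.

rank 4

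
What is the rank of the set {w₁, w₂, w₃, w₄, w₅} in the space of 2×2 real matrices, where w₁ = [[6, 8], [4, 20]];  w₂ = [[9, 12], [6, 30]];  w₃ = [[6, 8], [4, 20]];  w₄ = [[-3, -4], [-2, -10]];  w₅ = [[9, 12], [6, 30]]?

rank 1

Use coordinates relative to {E₁₁, E₁₂, E₂₁, E₂₂}.
Apply Gaussian elimination to the matrix whose rows are w₁, w₂, w₃, w₄, w₅.
There is 1 pivot column, so rank = 1.
(With 5 elements in a 4-dimensional space the rank is at most 4.)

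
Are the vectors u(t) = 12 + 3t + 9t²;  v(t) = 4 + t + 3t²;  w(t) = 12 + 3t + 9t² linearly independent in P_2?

linearly dependent

Take coordinates with respect to the standard basis {1, t, t²}.
Place the vectors as rows of a 3×3 matrix and reduce to echelon form.
The reduction yields 1 nonzero row, so the rank is 1.
Since rank 1 < 3, the set is linearly dependent.
Indeed u - 3v = 0.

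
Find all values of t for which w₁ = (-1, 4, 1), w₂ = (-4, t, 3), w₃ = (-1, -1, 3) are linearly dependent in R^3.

t = 37/2

Place the vectors as rows of a 3×3 matrix; dependence ⇔ determinant zero.
The determinant works out to 37 - 2*t.
This vanishes exactly when t = 37/2.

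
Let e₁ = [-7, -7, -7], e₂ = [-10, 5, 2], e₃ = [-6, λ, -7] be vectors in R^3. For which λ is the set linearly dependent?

The vectors are dependent exactly when the determinant of the matrix with rows e₁, e₂, e₃ vanishes.
Expanding, det = 84*λ + 609.
Setting this to zero gives λ = -29/4.

λ = -29/4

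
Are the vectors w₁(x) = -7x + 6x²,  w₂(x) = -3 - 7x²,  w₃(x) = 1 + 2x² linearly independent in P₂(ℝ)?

Take coordinates with respect to the standard basis {1, x, x²}.
Form the 3×3 matrix with these as columns; its determinant is 7.
A nonzero determinant means the columns are linearly independent.

linearly independent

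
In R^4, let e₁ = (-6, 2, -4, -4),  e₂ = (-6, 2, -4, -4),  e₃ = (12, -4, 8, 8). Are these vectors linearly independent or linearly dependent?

Two of the vectors are equal, giving an immediate dependence.

linearly dependent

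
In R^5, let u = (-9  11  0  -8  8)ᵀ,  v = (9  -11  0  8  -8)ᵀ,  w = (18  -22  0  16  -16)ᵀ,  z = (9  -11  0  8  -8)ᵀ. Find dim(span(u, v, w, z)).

Apply Gaussian elimination to the matrix whose rows are u, v, w, z.
Exactly 1 pivot survives; hence the rank is 1.

1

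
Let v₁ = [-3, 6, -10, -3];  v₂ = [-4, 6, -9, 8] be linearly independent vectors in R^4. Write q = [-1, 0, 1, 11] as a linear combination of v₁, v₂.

Set up the augmented matrix [v₁ | v₂ | q] and row-reduce.
Row-reducing the augmented matrix gives the unique coefficients (a₁, a₂) = (-1, 1).

q = -v₁ + v₂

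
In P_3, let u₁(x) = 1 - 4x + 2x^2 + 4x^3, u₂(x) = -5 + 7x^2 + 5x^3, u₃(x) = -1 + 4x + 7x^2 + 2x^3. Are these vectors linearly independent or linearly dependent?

linearly independent

Take coordinates with respect to the standard basis {1, x, …, x^3}.
Row-reduce the matrix whose columns are u₁, u₂, u₃.
The reduction yields 3 nonzero rows, so the rank is 3.
Since rank = 3 (the number of vectors), the set is linearly independent.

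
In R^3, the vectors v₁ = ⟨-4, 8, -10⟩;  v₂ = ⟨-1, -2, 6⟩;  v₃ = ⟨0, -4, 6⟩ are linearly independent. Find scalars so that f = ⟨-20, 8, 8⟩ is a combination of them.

Write f = c₁v₁ + … + c₃v₃ and equate components.
Back-substitution yields (c₁, c₂, c₃) = (4, 4, 4).

f = 4v₁ + 4v₂ + 4v₃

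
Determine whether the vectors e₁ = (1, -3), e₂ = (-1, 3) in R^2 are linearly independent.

Form the 2×2 matrix with these as columns; its determinant is 0.
A zero determinant means the columns are linearly dependent.
Indeed e₁ + e₂ = 0.

linearly dependent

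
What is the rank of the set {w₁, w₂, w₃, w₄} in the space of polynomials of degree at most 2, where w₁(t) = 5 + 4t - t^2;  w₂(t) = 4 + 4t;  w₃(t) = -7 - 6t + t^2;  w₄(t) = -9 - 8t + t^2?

rank 2

Pass to coordinate vectors with respect to the basis {1, t, t^2}.
Form the matrix with w₁, w₂, w₃, w₄ as columns and reduce.
Reduction leaves 2 leading entries, giving rank 2.
(With 4 elements in a 3-dimensional space the rank is at most 3.)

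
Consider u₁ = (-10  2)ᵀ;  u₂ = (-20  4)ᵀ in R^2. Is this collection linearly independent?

linearly dependent

One vector is a scalar multiple of another, so the set is dependent.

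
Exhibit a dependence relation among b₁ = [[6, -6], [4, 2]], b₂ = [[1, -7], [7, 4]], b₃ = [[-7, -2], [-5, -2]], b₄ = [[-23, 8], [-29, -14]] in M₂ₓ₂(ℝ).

2b₂ - 3b₃ + b₄ = 0

Take coordinates with respect to {E₁₁, E₁₂, E₂₁, E₂₂}.
Write the vectors as columns of a matrix and find a nonzero vector in its null space.
A generator of the null space is (0, 2, -3, 1).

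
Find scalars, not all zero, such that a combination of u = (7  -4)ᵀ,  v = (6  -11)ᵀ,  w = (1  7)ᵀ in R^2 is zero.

Write the vectors as columns of a matrix and find a nonzero vector in its null space.
One solution (up to scaling) is (1, -1, -1).

u - v - w = 0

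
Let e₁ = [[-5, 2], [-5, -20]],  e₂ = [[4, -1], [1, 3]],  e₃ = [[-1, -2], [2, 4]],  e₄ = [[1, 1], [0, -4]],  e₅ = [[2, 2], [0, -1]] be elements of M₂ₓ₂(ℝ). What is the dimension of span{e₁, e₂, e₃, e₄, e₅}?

dim = 4

Pass to coordinate vectors with respect to the basis {E₁₁, E₁₂, E₂₁, E₂₂}.
Apply Gaussian elimination to the matrix whose rows are e₁, e₂, e₃, e₄, e₅.
There are 4 pivot columns, so rank = 4.
(With 5 elements in a 4-dimensional space the rank is at most 4.)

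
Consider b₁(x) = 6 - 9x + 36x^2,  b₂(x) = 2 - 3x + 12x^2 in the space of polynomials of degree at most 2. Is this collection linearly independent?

linearly dependent

Take coordinates with respect to the standard basis {1, x, x^2}.
Place the vectors as rows of a 2×3 matrix and reduce to echelon form.
The reduction yields 1 nonzero row, so the rank is 1.
Since rank 1 < 2, the set is linearly dependent.
Indeed b₁ - 3b₂ = 0.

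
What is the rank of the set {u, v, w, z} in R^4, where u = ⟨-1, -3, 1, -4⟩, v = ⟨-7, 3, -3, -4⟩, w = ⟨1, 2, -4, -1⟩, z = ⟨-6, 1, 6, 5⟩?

rank 4

Form the matrix with u, v, w, z as columns and reduce.
Reduction leaves 4 leading entries, giving rank 4.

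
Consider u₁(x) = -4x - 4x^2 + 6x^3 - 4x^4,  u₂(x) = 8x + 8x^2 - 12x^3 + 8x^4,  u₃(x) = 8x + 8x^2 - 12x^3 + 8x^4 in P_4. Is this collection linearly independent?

linearly dependent

Write each element as a coordinate vector in ℝ⁵ using {1, x, …, x^4}.
One vector is a scalar multiple of another, so the set is dependent.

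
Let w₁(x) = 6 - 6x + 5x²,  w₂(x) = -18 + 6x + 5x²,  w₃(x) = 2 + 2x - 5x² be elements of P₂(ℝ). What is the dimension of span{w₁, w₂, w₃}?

Pass to coordinate vectors with respect to the basis {1, x, x²}.
Put the 3×3 matrix [w₁|w₂|w₃] into echelon form.
The echelon form has 2 nonzero rows, so the rank is 2.

dim = 2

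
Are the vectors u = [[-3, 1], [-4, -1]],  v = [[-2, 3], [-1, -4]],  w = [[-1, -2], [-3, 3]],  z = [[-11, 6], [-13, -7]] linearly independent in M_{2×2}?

linearly dependent

Take coordinates with respect to the standard basis {E₁₁, E₁₂, E₂₁, E₂₂}.
The matrix [u|v|w|z] has determinant 0.
A zero determinant means the columns are linearly dependent.
Indeed u - v - w = 0.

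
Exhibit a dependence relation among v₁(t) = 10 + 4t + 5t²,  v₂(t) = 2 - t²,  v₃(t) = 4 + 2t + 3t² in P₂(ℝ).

v₁ - v₂ - 2v₃ = 0

Write each element as a vector in ℝ³ using {1, t, t²}.
Write the vectors as columns of a matrix and find a nonzero vector in its null space.
The free variable yields coefficients (1, -1, -2) (any nonzero multiple also works).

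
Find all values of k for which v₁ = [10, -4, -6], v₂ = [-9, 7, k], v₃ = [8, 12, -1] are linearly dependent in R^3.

Place the vectors as rows of a 3×3 matrix; dependence ⇔ determinant zero.
The determinant works out to 950 - 152*k.
Solving 950 - 152*k = 0 yields k = 25/4.

k = 25/4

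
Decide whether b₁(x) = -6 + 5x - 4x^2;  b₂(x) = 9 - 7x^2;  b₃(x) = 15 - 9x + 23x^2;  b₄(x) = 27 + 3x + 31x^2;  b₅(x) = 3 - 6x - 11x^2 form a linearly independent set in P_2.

Take coordinates with respect to the standard basis {1, x, x^2}.
There are 5 vectors in a 3-dimensional space, so they cannot be linearly independent.

linearly dependent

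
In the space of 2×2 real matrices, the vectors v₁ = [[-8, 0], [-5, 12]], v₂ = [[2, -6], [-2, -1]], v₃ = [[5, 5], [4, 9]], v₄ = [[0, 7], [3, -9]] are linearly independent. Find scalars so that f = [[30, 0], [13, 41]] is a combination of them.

f = -v₁ + v₂ + 4v₃ - 2v₄

Identify each element with its coordinate vector in ℝ⁴ via {E₁₁, E₁₂, E₂₁, E₂₂}.
Since v₁, v₂, v₃, v₄ are independent, the coefficients expressing f are uniquely determined by a linear system.
Back-substitution yields (c₁, …, c₄) = (-1, 1, 4, -2).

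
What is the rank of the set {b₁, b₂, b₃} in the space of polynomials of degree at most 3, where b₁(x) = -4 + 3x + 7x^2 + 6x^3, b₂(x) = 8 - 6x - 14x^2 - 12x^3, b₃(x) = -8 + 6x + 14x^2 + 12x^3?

rank 1

Pass to coordinate vectors with respect to the basis {1, x, …, x^3}.
Form the matrix with b₁, b₂, b₃ as columns and reduce.
Reduction leaves 1 leading entry, giving rank 1.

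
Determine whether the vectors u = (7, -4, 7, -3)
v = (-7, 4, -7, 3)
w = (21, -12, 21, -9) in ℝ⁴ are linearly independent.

Row-reduce the matrix whose columns are u, v, w.
The reduction yields 1 nonzero row, so the rank is 1.
Since rank 1 < 3, the set is linearly dependent.

linearly dependent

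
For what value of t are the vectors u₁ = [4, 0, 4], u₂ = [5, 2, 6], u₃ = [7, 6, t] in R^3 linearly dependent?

t = 10

The set is linearly dependent precisely when det[u₁; u₂; u₃] = 0.
The determinant works out to 8*t - 80.
This vanishes exactly when t = 10.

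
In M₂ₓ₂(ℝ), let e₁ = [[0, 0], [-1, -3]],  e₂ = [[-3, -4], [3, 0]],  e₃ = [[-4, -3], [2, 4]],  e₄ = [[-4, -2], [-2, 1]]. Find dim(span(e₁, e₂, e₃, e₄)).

Pass to coordinate vectors with respect to the basis {E₁₁, E₁₂, E₂₁, E₂₂}.
Row-reduce the 4×4 matrix with these as rows.
There are 4 pivot columns, so rank = 4.

dim = 4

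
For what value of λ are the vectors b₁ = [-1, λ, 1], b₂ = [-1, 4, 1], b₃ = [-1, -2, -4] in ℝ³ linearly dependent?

λ = 4

The vectors are dependent exactly when the determinant of the matrix with rows b₁, b₂, b₃ vanishes.
The determinant works out to 20 - 5*λ.
Setting this to zero gives λ = 4.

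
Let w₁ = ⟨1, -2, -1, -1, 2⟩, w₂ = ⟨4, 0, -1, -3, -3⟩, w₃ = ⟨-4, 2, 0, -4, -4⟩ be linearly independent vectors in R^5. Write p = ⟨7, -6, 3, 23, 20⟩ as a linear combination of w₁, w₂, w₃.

Solve the system with w₁, w₂, w₃ as columns and p as the right-hand side.
The system has the unique solution (c₁, c₂, c₃) = (-1, -2, -4).

p = -w₁ - 2w₂ - 4w₃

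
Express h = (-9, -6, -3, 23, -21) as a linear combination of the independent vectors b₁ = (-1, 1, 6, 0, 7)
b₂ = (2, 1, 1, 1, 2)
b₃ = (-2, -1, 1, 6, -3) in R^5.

h = -b₁ - b₂ + 4b₃

Write h = α₁b₁ + … + α₃b₃ and equate components.
Back-substitution yields (α₁, α₂, α₃) = (-1, -1, 4).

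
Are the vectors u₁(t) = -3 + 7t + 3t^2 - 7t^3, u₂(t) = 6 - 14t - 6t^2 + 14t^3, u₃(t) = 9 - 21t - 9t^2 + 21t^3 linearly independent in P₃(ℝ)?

Take coordinates with respect to the standard basis {1, t, …, t^3}.
Place the vectors as rows of a 3×4 matrix and reduce to echelon form.
The reduction yields 1 nonzero row, so the rank is 1.
Since rank 1 < 3, the set is linearly dependent.
Indeed 2u₁ + u₂ = 0.

linearly dependent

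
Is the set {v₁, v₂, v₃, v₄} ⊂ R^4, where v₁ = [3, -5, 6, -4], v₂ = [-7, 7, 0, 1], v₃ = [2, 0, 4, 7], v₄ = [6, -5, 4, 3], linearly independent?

Form the 4×4 matrix with these as columns; its determinant is 74.
A nonzero determinant means the columns are linearly independent.

linearly independent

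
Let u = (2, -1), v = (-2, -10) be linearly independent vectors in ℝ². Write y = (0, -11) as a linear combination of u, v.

Set up the augmented matrix [u | v | y] and row-reduce.
Back-substitution yields (c₁, c₂) = (1, 1).

y = u + v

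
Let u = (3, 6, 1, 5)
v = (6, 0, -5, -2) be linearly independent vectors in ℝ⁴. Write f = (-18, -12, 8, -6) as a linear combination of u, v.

f = -2u - 2v

Solve the system with u, v as columns and f as the right-hand side.
Back-substitution yields (a₁, a₂) = (-2, -2).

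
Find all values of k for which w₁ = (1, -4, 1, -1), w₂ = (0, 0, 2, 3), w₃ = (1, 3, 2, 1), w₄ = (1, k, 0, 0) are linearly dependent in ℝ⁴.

The set is linearly dependent precisely when det[w₁; w₂; w₃; w₄] = 0.
The determinant works out to k - 31.
This vanishes exactly when k = 31.

k = 31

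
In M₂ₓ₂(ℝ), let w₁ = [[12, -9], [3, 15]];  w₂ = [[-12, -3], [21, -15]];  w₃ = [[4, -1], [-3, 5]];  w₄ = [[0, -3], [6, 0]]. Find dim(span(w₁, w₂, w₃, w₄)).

Represent each element by its coordinate vector in ℝ⁴.
Apply Gaussian elimination to the matrix whose rows are w₁, w₂, w₃, w₄.
Exactly 2 pivots survive; hence the rank is 2.

2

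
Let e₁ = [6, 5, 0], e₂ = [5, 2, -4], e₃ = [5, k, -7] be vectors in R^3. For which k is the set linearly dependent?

k = 3/8

Place the vectors as rows of a 3×3 matrix; dependence ⇔ determinant zero.
Expanding, det = 24*k - 9.
Solving 24*k - 9 = 0 yields k = 3/8.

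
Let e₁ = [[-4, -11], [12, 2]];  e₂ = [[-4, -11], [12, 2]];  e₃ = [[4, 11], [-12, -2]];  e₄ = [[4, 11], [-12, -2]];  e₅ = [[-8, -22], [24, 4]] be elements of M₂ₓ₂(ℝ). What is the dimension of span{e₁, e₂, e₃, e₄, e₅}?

Pass to coordinate vectors with respect to the basis {E₁₁, E₁₂, E₂₁, E₂₂}.
Row-reduce the 5×4 matrix with these as rows.
Reduction leaves 1 leading entry, giving rank 1.
(With 5 elements in a 4-dimensional space the rank is at most 4.)

1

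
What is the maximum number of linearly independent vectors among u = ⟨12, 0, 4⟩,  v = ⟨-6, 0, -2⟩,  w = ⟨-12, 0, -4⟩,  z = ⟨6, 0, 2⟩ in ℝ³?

1

Apply Gaussian elimination to the matrix whose rows are u, v, w, z.
There is 1 pivot column, so rank = 1.
(With 4 elements in a 3-dimensional space the rank is at most 3.)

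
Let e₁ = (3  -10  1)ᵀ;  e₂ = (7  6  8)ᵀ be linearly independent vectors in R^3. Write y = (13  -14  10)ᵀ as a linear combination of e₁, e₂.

y = 2e₁ + e₂

Since e₁, e₂ are independent, the coefficients expressing y are uniquely determined by a linear system.
The system has the unique solution (α₁, α₂) = (2, 1).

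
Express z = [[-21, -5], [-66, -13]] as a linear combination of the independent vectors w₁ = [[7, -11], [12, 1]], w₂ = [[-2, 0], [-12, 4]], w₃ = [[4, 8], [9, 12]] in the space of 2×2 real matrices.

z = -w₁ + 3w₂ - 2w₃

Work in coordinates with respect to the standard basis {E₁₁, E₁₂, E₂₁, E₂₂}.
Set up the augmented matrix [w₁ | w₂ | w₃ | z] and row-reduce.
The system has the unique solution (a₁, a₂, a₃) = (-1, 3, -2).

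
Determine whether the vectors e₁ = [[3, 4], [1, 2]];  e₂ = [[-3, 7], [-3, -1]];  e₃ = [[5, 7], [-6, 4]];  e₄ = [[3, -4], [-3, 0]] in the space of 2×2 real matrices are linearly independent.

linearly independent

Take coordinates with respect to the standard basis {E₁₁, E₁₂, E₂₁, E₂₂}.
The matrix [e₁|e₂|e₃|e₄] has determinant 434.
A nonzero determinant means the columns are linearly independent.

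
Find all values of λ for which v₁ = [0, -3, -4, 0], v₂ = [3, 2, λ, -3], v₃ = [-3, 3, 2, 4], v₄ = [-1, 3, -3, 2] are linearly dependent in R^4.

λ = -29/6

The vectors are dependent exactly when the determinant of the matrix with rows v₁, v₂, v₃, v₄ vanishes.
The determinant works out to 6*λ + 29.
This vanishes exactly when λ = -29/6.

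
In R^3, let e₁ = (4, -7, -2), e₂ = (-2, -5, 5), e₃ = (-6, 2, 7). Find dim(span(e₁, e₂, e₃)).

Form the matrix with e₁, e₂, e₃ as columns and reduce.
Exactly 2 pivots survive; hence the rank is 2.

dim = 2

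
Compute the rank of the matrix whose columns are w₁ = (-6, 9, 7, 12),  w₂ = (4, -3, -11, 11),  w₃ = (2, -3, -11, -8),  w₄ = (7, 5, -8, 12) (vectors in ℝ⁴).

Put the 4×4 matrix [w₁|w₂|w₃|w₄] into echelon form.
There are 4 pivot columns, so rank = 4.

rank 4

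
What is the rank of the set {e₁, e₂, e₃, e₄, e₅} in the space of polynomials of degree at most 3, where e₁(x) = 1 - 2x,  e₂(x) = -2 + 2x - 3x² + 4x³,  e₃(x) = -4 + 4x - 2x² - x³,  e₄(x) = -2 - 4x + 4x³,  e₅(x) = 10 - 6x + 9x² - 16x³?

rank 4

Pass to coordinate vectors with respect to the basis {1, x, …, x³}.
Row-reduce the 5×4 matrix with these as rows.
There are 4 pivot columns, so rank = 4.
(With 5 elements in a 4-dimensional space the rank is at most 4.)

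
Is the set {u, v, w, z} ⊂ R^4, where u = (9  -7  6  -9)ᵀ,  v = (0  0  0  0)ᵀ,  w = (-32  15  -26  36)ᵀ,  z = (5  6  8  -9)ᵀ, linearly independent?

One of the vectors is the zero vector, so the set is linearly dependent.

linearly dependent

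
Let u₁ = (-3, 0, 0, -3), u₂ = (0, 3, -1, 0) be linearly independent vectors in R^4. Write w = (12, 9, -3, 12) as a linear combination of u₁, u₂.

Write w = a₁u₁ + a₂u₂ and equate components.
Row-reducing the augmented matrix gives the unique coefficients (a₁, a₂) = (-4, 3).

w = -4u₁ + 3u₂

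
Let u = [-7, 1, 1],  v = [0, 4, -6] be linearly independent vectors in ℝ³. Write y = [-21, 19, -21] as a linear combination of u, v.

y = 3u + 4v

Since u, v are independent, the coefficients expressing y are uniquely determined by a linear system.
Row-reducing the augmented matrix gives the unique coefficients (α₁, α₂) = (3, 4).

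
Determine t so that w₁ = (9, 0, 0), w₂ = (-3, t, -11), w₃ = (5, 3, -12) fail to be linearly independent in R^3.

Dependence holds iff the 3×3 matrix [w₁ w₂ w₃] is singular.
Expanding, det = 297 - 108*t.
Solving 297 - 108*t = 0 yields t = 11/4.

t = 11/4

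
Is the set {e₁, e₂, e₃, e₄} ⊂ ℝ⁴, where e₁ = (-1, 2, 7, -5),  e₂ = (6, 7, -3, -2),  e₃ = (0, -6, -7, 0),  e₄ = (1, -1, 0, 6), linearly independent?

Row-reduce the matrix whose columns are e₁, e₂, e₃, e₄.
The reduction yields 4 nonzero rows, so the rank is 4.
Since rank = 4 (the number of vectors), the set is linearly independent.

linearly independent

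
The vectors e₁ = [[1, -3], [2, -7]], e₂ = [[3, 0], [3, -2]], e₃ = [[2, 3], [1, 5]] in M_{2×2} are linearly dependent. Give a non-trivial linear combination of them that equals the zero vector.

Take coordinates with respect to {E₁₁, E₁₂, E₂₁, E₂₂}.
Set up α₁e₁ + … + α₃e₃ = 0 and solve the homogeneous system.
A generator of the null space is (1, -1, 1).

e₁ - e₂ + e₃ = 0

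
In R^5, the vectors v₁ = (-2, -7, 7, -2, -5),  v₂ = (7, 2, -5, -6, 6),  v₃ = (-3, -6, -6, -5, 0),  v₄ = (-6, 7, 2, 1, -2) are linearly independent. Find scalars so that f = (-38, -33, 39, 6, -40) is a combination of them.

f = 4v₁ - 3v₂ + v₃ + v₄

Write f = α₁v₁ + … + α₄v₄ and equate components.
The system has the unique solution (α₁, …, α₄) = (4, -3, 1, 1).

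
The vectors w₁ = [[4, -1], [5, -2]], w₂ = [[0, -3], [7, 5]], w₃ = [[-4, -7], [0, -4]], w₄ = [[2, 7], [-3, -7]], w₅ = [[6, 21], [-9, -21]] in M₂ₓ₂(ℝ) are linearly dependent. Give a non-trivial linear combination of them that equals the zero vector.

3w₄ - w₅ = 0

Write each element as a vector in ℝ⁴ using {E₁₁, E₁₂, E₂₁, E₂₂}.
Row-reduce the matrix with w₁, w₂, w₃, w₄, w₅ as columns; the null space gives the coefficients.
The free variable yields coefficients (0, 0, 0, 3, -1) (any nonzero multiple also works).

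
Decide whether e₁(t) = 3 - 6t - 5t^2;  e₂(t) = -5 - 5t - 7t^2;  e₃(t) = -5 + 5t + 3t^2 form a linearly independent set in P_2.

linearly independent

Take coordinates with respect to the standard basis {1, t, t^2}.
Form the 3×3 matrix with these as columns; its determinant is 10.
A nonzero determinant means the columns are linearly independent.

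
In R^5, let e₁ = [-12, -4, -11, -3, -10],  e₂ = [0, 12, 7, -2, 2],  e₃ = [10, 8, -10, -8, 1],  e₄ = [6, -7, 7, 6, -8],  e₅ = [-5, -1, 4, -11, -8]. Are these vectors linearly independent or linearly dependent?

linearly independent

Place the vectors as rows of a 5×5 matrix and reduce to echelon form.
The reduction yields 5 nonzero rows, so the rank is 5.
Since rank = 5 (the number of vectors), the set is linearly independent.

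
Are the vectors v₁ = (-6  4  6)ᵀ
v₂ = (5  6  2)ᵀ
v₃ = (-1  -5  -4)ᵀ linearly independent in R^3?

Place the vectors as rows of a 3×3 matrix and reduce to echelon form.
The reduction yields 3 nonzero rows, so the rank is 3.
Since rank = 3 (the number of vectors), the set is linearly independent.

linearly independent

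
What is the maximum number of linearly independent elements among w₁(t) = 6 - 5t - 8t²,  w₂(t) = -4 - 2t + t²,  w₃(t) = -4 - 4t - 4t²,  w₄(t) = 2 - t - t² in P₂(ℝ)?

Pass to coordinate vectors with respect to the basis {1, t, t²}.
Form the matrix with w₁, w₂, w₃, w₄ as columns and reduce.
Exactly 3 pivots survive; hence the rank is 3.
(With 4 elements in a 3-dimensional space the rank is at most 3.)

3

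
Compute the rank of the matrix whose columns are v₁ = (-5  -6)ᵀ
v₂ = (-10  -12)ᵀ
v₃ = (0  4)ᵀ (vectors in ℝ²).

2

Form the matrix with v₁, v₂, v₃ as columns and reduce.
Exactly 2 pivots survive; hence the rank is 2.
(With 3 elements in a 2-dimensional space the rank is at most 2.)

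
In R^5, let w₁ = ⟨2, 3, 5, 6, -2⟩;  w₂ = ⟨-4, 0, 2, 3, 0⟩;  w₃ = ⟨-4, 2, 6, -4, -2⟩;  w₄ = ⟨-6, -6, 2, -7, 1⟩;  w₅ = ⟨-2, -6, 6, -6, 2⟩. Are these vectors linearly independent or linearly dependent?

Form the 5×5 matrix with these as columns; its determinant is 3992.
A nonzero determinant means the columns are linearly independent.

linearly independent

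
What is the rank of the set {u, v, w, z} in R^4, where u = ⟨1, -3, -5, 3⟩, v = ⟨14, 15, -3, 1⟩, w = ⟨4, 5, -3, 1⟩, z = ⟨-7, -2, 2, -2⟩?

Row-reduce the 4×4 matrix with these as rows.
There are 3 pivot columns, so rank = 3.

rank 3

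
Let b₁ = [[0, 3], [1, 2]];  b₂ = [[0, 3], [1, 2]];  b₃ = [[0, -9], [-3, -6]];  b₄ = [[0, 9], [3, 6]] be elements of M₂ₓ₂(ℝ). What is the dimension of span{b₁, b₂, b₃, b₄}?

1

Use coordinates relative to {E₁₁, E₁₂, E₂₁, E₂₂}.
Put the 4×4 matrix [b₁|b₂|b₃|b₄] into echelon form.
Reduction leaves 1 leading entry, giving rank 1.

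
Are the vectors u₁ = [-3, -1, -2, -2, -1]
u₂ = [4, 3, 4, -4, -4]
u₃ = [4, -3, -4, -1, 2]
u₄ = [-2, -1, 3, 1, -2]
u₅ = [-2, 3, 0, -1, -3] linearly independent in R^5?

linearly independent

The matrix [u₁|u₂|u₃|u₄|u₅] has determinant 1249.
A nonzero determinant means the columns are linearly independent.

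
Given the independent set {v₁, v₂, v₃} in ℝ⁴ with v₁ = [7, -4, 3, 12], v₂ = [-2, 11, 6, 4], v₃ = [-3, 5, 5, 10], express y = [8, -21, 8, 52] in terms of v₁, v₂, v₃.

y = 2v₁ - 3v₂ + 4v₃

Set up the augmented matrix [v₁ | v₂ | v₃ | y] and row-reduce.
Row-reducing the augmented matrix gives the unique coefficients (a₁, a₂, a₃) = (2, -3, 4).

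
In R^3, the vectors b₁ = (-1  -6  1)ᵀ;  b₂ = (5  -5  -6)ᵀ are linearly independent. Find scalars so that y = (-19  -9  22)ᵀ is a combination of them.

y = 4b₁ - 3b₂

Solve the system with b₁, b₂ as columns and y as the right-hand side.
The system has the unique solution (a₁, a₂) = (4, -3).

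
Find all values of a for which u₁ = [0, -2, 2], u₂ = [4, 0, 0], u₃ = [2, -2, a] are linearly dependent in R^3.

a = 2

Dependence holds iff the 3×3 matrix [u₁ u₂ u₃] is singular.
The determinant works out to 8*a - 16.
This vanishes exactly when a = 2.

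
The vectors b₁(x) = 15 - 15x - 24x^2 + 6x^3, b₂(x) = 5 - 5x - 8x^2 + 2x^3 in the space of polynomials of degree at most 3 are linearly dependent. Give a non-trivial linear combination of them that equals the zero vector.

Pass to coordinate vectors relative to the basis {1, x, …, x^3}.
Solve the homogeneous system with b₁, b₂ as columns by row-reducing the coefficient matrix.
The free variable yields coefficients (1, -3) (any nonzero multiple also works).

b₁ - 3b₂ = 0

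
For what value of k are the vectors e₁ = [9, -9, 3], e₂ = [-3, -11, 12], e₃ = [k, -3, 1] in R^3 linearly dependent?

The vectors are dependent exactly when the determinant of the matrix with rows e₁, e₂, e₃ vanishes.
The determinant works out to 225 - 75*k.
This vanishes exactly when k = 3.

k = 3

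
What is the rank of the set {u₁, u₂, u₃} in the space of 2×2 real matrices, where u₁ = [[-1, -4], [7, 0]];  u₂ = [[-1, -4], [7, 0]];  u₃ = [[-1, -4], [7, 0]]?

Represent each element by its coordinate vector in ℝ⁴.
Apply Gaussian elimination to the matrix whose rows are u₁, u₂, u₃.
There is 1 pivot column, so rank = 1.

rank 1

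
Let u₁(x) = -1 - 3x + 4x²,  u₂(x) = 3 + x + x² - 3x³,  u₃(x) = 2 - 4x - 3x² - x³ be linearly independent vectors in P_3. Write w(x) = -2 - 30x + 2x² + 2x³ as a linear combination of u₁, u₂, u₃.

Work in coordinates with respect to the standard basis {1, x, …, x³}.
Write w = c₁u₁ + … + c₃u₃ and equate components.
Row-reducing the augmented matrix gives the unique coefficients (c₁, c₂, c₃) = (4, -2, 4).

w = 4u₁ - 2u₂ + 4u₃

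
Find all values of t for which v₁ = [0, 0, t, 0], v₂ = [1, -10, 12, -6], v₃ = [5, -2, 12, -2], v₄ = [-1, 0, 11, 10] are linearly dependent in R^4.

Place the vectors as rows of a 4×4 matrix; dependence ⇔ determinant zero.
Cofactor expansion gives det = 472*t.
Solving 472*t = 0 yields t = 0.

t = 0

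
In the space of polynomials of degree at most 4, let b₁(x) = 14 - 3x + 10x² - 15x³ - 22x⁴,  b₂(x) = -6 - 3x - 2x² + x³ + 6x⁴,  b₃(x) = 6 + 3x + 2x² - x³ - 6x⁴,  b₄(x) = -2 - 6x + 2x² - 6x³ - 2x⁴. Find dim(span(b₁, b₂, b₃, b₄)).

Use coordinates relative to {1, x, …, x⁴}.
Put the 5×4 matrix [b₁|b₂|b₃|b₄] into echelon form.
Reduction leaves 2 leading entries, giving rank 2.

2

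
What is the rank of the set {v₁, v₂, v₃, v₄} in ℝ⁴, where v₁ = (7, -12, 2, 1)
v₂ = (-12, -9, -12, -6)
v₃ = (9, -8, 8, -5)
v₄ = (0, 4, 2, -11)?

4

Form the matrix with v₁, v₂, v₃, v₄ as columns and reduce.
Reduction leaves 4 leading entries, giving rank 4.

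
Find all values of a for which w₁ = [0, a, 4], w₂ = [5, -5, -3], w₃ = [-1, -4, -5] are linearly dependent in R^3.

Dependence holds iff the 3×3 matrix [w₁ w₂ w₃] is singular.
Expanding, det = 28*a - 100.
Solving 28*a - 100 = 0 yields a = 25/7.

a = 25/7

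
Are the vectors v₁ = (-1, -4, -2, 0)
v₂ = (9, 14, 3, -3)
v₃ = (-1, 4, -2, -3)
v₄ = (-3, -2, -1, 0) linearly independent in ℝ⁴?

Form the 4×4 matrix with these as columns; its determinant is 0.
A zero determinant means the columns are linearly dependent.

linearly dependent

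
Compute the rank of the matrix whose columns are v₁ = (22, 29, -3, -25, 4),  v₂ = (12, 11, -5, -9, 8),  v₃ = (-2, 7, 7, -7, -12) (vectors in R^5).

2

Form the matrix with v₁, v₂, v₃ as columns and reduce.
There are 2 pivot columns, so rank = 2.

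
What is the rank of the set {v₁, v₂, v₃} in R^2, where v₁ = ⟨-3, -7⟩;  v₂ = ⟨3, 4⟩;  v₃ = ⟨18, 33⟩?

rank 2

Form the matrix with v₁, v₂, v₃ as columns and reduce.
The echelon form has 2 nonzero rows, so the rank is 2.
(With 3 elements in a 2-dimensional space the rank is at most 2.)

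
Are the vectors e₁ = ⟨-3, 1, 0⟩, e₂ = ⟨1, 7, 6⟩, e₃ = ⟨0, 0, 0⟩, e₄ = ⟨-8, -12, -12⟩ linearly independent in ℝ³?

There are 4 vectors in a 3-dimensional space, so they cannot be linearly independent.

linearly dependent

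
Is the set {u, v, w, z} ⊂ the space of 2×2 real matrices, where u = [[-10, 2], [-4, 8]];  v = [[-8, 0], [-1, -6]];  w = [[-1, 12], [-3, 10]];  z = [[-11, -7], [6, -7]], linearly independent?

linearly independent

Take coordinates with respect to the standard basis {E₁₁, E₁₂, E₂₁, E₂₂}.
Row-reduce the matrix whose columns are u, v, w, z.
The reduction yields 4 nonzero rows, so the rank is 4.
Since rank = 4 (the number of vectors), the set is linearly independent.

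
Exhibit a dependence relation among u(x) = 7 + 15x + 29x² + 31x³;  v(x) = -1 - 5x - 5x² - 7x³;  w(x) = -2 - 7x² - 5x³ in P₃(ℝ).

Take coordinates with respect to {1, x, …, x³}.
Solve the homogeneous system with u, v, w as columns by row-reducing the coefficient matrix.
One solution (up to scaling) is (1, 3, 2).

u + 3v + 2w = 0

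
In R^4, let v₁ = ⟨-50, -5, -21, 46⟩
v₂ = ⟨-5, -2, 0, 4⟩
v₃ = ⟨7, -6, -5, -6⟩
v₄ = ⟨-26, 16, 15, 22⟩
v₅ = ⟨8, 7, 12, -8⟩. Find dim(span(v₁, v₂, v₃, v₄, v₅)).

Apply Gaussian elimination to the matrix whose rows are v₁, v₂, v₃, v₄, v₅.
The echelon form has 3 nonzero rows, so the rank is 3.
(With 5 elements in a 4-dimensional space the rank is at most 4.)

3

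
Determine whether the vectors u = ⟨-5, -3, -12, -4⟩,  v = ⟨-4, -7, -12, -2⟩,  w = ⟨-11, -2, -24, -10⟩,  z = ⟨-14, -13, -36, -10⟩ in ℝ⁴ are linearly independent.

linearly dependent

The matrix [u|v|w|z] has determinant 0.
A zero determinant means the columns are linearly dependent.
Indeed 3u - v - w = 0.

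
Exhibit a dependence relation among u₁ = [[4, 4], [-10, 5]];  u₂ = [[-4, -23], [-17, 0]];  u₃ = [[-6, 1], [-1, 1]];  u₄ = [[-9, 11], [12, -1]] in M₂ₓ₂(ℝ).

u₁ + u₂ - 3u₃ + 2u₄ = 0

Pass to coordinate vectors relative to the basis {E₁₁, E₁₂, E₂₁, E₂₂}.
Write the vectors as columns of a matrix and find a nonzero vector in its null space.
The free variable yields coefficients (1, 1, -3, 2) (any nonzero multiple also works).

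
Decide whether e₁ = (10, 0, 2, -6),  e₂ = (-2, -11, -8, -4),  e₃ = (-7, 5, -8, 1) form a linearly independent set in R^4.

linearly independent

Row-reduce the matrix whose columns are e₁, e₂, e₃.
The reduction yields 3 nonzero rows, so the rank is 3.
Since rank = 3 (the number of vectors), the set is linearly independent.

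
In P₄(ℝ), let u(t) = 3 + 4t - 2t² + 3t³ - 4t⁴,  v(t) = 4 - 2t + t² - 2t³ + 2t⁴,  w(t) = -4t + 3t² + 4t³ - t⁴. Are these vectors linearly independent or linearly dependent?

Take coordinates with respect to the standard basis {1, t, …, t⁴}.
Row-reduce the matrix whose columns are u, v, w.
The reduction yields 3 nonzero rows, so the rank is 3.
Since rank = 3 (the number of vectors), the set is linearly independent.

linearly independent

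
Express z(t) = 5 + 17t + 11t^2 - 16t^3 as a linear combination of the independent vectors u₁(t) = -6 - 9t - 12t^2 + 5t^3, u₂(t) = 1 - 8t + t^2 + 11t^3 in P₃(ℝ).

Take coordinate vectors relative to {1, t, …, t^3}.
Write z = α₁u₁ + α₂u₂ and equate components.
The system has the unique solution (α₁, α₂) = (-1, -1).

z = -u₁ - u₂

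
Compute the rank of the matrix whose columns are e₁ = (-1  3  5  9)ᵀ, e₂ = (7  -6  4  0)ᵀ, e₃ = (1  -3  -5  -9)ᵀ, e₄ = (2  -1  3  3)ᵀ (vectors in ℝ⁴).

rank 2

Row-reduce the 4×4 matrix with these as rows.
There are 2 pivot columns, so rank = 2.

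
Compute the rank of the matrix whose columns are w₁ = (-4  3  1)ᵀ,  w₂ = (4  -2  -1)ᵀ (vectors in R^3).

Put the 3×2 matrix [w₁|w₂] into echelon form.
There are 2 pivot columns, so rank = 2.

rank 2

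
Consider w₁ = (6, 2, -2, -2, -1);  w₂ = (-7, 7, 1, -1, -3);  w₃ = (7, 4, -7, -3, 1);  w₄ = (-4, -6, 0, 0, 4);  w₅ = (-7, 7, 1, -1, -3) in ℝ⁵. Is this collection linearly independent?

linearly dependent

Two of the vectors are equal, giving an immediate dependence.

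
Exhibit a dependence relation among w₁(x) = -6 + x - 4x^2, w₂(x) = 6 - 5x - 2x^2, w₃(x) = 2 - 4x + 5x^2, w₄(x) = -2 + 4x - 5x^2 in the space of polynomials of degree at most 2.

w₃ + w₄ = 0

Take coordinates with respect to {1, x, x^2}.
Write the vectors as columns of a matrix and find a nonzero vector in its null space.
The free variable yields coefficients (0, 0, 1, 1) (any nonzero multiple also works).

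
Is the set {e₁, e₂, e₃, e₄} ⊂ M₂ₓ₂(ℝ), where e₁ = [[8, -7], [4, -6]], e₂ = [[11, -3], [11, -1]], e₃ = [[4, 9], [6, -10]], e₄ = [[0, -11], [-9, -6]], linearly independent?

linearly independent

Take coordinates with respect to the standard basis {E₁₁, E₁₂, E₂₁, E₂₂}.
Row-reduce the matrix whose columns are e₁, e₂, e₃, e₄.
The reduction yields 4 nonzero rows, so the rank is 4.
Since rank = 4 (the number of vectors), the set is linearly independent.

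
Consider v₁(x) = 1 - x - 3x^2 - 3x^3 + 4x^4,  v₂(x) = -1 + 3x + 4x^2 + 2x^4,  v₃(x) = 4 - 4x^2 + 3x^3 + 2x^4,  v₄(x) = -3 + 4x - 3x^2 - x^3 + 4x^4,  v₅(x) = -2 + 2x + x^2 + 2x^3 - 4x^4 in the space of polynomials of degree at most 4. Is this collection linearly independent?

Take coordinates with respect to the standard basis {1, x, …, x^4}.
Form the 5×5 matrix with these as columns; its determinant is -804.
A nonzero determinant means the columns are linearly independent.

linearly independent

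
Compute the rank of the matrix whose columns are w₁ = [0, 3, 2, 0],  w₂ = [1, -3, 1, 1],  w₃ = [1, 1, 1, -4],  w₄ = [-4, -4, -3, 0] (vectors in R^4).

rank 4

Form the matrix with w₁, w₂, w₃, w₄ as columns and reduce.
Reduction leaves 4 leading entries, giving rank 4.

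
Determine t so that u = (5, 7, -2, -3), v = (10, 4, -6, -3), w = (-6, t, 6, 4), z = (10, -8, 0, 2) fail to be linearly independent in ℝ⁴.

t = -39/5

The set is linearly dependent precisely when det[u; v; w; z] = 0.
Expanding, det = 140*t + 1092.
Solving 140*t + 1092 = 0 yields t = -39/5.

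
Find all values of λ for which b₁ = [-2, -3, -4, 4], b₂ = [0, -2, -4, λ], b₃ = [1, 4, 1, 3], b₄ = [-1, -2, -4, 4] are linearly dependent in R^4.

λ = 28/11

The set is linearly dependent precisely when det[b₁; b₂; b₃; b₄] = 0.
Cofactor expansion gives det = 11*λ - 28.
This vanishes exactly when λ = 28/11.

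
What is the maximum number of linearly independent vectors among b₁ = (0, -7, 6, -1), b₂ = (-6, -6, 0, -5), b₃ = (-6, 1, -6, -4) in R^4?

2

Apply Gaussian elimination to the matrix whose rows are b₁, b₂, b₃.
Exactly 2 pivots survive; hence the rank is 2.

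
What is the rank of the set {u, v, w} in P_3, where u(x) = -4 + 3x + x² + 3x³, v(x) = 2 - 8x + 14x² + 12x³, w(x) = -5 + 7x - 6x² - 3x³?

rank 2

Represent each element by its coordinate vector in ℝ⁴.
Apply Gaussian elimination to the matrix whose rows are u, v, w.
Reduction leaves 2 leading entries, giving rank 2.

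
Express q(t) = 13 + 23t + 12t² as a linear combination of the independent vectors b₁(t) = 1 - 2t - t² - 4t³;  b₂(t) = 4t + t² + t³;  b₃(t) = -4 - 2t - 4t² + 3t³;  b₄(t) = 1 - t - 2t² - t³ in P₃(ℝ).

Work in coordinates with respect to the standard basis {1, t, …, t³}.
Write q = c₁b₁ + … + c₄b₄ and equate components.
The system has the unique solution (c₁, …, c₄) = (-2, 4, -3, 3).

q = -2b₁ + 4b₂ - 3b₃ + 3b₄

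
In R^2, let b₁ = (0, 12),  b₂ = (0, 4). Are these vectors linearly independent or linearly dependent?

One vector is a scalar multiple of another, so the set is dependent.

linearly dependent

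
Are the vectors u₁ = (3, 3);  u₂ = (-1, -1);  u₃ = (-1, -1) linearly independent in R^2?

linearly dependent

There are 3 vectors in a 2-dimensional space, so they cannot be linearly independent.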